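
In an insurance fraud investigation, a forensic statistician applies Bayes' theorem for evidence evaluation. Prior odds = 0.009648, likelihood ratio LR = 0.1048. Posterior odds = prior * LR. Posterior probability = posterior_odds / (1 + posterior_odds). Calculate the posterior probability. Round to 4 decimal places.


Bayesian evidence evaluation:
Posterior odds = prior_odds * LR = 0.009648 * 0.1048 = 0.00101111
Posterior probability = posterior_odds / (1 + posterior_odds)
= 0.00101111 / (1 + 0.00101111)
= 0.00101111 / 1.00101111
= 0.0010

0.0010


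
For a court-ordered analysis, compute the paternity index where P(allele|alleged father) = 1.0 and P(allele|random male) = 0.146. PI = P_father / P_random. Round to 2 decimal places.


Paternity Index calculation:
PI = P(allele|father) / P(allele|random)
PI = 1.0 / 0.146
PI = 6.85

6.85


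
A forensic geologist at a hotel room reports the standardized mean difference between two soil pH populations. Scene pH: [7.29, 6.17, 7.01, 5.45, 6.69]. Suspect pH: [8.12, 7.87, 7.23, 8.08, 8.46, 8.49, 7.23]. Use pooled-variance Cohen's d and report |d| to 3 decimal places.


Pooled-variance Cohen's d for soil pH comparison:
Scene mean = 32.61 / 5 = 6.522
Suspect mean = 55.48 / 7 = 7.925714
Scene sample variance s_s^2 = 0.53232
Suspect sample variance s_c^2 = 0.272762
Pooled variance = ((n_s-1)*s_s^2 + (n_c-1)*s_c^2) / (n_s + n_c - 2) = 0.376585
Pooled SD = sqrt(0.376585) = 0.613665
Mean difference = -1.403714
|d| = |-1.403714| / 0.613665 = 2.287

2.287


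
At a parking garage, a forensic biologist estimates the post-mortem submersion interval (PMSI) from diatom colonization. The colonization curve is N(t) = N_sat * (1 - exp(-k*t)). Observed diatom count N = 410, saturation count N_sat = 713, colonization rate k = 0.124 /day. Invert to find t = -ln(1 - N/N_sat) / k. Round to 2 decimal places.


PMSI from diatom colonization curve:
N / N_sat = 410 / 713 = 0.575035
1 - N/N_sat = 0.424965
ln(1 - N/N_sat) = -0.855748
t = -ln(1 - N/N_sat) / k = -(-0.855748) / 0.124 = 6.90 days

6.90


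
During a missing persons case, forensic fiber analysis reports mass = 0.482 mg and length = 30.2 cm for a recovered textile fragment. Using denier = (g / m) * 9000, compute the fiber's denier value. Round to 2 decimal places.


Denier calculation:
Mass in grams = 0.482 mg / 1000 = 0.000482 g
Length in meters = 30.2 cm / 100 = 0.302 m
Linear density = mass / length = 0.000482 / 0.302 = 0.00159603 g/m
Denier = (g/m) * 9000 = 0.00159603 * 9000 = 14.36

14.36


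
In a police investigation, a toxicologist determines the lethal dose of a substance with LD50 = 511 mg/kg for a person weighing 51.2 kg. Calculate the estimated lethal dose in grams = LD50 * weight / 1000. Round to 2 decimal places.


Lethal dose calculation:
Lethal dose = LD50 * body_weight / 1000
= 511 * 51.2 / 1000
= 26163.2 / 1000
= 26.16 g

26.16


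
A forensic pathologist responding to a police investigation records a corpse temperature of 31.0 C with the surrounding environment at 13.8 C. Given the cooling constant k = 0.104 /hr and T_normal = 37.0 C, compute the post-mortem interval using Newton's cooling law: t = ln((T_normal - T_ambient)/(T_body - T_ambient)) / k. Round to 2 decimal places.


Using Newton's law of cooling:
t = ln((T_normal - T_ambient) / (T_body - T_ambient)) / k
T_normal - T_ambient = 23.2
T_body - T_ambient = 17.2
Ratio = 1.348837
ln(ratio) = 0.299243
t = 0.299243 / 0.104 = 2.88 hours

2.88


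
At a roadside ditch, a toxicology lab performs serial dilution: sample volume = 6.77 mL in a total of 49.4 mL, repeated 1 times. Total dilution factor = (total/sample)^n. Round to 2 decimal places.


Dilution factor calculation:
Single dilution = V_total / V_sample = 49.4 / 6.77 ≈ 7.296898
Number of dilutions = 1
Total DF = (49.4 / 6.77)^1 (full precision, rounded at the end) = 7.30

7.30


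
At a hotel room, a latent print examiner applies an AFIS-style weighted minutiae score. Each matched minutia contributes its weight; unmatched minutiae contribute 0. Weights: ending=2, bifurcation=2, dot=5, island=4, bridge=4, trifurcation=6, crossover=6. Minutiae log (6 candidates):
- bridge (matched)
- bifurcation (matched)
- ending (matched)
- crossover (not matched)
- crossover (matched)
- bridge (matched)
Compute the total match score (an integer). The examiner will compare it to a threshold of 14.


Weighted minutiae match score:
  bridge: matched, +4 (running total 4)
  bifurcation: matched, +2 (running total 6)
  ending: matched, +2 (running total 8)
  crossover: not matched, +0
  crossover: matched, +6 (running total 14)
  bridge: matched, +4 (running total 18)
Total score = 18
Threshold = 14; verdict = identification

18


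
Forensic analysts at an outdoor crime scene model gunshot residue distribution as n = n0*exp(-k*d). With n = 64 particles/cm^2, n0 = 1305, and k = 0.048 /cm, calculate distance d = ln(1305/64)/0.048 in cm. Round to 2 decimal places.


GSR distance calculation:
n0/n = 1305 / 64 = 20.390625
ln(n0/n) = 3.015075
d = 3.015075 / 0.048 = 62.81 cm

62.81


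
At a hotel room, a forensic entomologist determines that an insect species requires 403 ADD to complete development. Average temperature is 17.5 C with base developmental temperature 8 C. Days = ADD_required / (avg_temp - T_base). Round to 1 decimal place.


Insect development time:
Effective temperature = avg_temp - T_base = 17.5 - 8 = 9.5 C
Days = ADD / effective_temp = 403 / 9.5 = 42.4 days

42.4


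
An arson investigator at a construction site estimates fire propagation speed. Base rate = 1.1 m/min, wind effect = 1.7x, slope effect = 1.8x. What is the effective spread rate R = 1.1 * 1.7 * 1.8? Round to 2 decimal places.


Fire spread rate calculation:
R = R0 * wind_factor * slope_factor
= 1.1 * 1.7 * 1.8
= 1.87 * 1.8
= 3.37 m/min

3.37


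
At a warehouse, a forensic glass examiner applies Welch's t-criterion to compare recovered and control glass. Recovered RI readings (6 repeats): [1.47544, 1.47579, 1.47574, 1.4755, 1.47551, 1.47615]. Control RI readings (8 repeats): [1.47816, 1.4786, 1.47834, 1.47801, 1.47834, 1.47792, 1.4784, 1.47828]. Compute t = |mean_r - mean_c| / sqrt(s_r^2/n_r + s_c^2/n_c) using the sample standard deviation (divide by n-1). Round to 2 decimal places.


Welch's t-criterion for glass RI comparison:
Recovered mean = sum / n_r = 8.85413 / 6 = 1.4756883
Control mean = sum / n_c = 11.82605 / 8 = 1.4782563
Recovered sample variance s_r^2 = 7.10167e-08
Control sample variance s_c^2 = 4.80554e-08
Welch SE (unpooled) = sqrt(s_r^2/n_r + s_c^2/n_c) = sqrt(1.18361e-08 + 6.00692e-09) = sqrt(1.7843e-08) = 0.000133578
|mean_r - mean_c| = 0.00256792
t = 0.00256792 / 0.000133578 = 19.22

19.22


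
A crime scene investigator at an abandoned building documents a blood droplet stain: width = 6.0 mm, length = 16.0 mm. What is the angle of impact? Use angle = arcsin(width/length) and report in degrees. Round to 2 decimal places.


Blood spatter impact angle calculation:
width / length = 6.0 / 16.0 = 0.375
angle = arcsin(0.375)
angle = 22.02 degrees

22.02


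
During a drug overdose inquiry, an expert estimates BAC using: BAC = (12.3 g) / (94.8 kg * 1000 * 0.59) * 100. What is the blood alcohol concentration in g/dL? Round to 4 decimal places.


Applying the Widmark formula:
BAC = (dose_g / (body_wt * 1000 * r)) * 100
Denominator = 94.8 * 1000 * 0.59 = 55932
BAC = (12.3 / 55932) * 100
BAC = 0.0220 g/dL

0.0220


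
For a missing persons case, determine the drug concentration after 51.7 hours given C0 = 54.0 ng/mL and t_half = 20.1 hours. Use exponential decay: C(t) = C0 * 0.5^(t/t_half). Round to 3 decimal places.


Drug concentration decay:
Number of half-lives = t / t_half = 51.7 / 20.1 = 2.572139
Decay factor = 0.5^2.572139 = 0.1681547
C(t) = 54.0 * 0.1681547 = 9.080 ng/mL

9.080


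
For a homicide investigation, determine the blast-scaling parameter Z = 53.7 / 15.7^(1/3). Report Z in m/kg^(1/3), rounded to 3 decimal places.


Scaled distance calculation:
W^(1/3) = 15.7^(1/3) = 2.503994
Z = R / W^(1/3) = 53.7 / 2.503994
Z = 21.446 m/kg^(1/3)

21.446


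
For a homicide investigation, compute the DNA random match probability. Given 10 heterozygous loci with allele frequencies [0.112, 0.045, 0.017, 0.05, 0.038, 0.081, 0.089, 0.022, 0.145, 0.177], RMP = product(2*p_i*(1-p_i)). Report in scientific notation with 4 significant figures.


Computing RMP for 10 loci:
Locus 1: 2 * 0.112 * 0.888 = 0.198912
Locus 2: 2 * 0.045 * 0.955 = 0.08595
Locus 3: 2 * 0.017 * 0.983 = 0.033422
Locus 4: 2 * 0.05 * 0.95 = 0.095
Locus 5: 2 * 0.038 * 0.962 = 0.073112
Locus 6: 2 * 0.081 * 0.919 = 0.148878
Locus 7: 2 * 0.089 * 0.911 = 0.162158
Locus 8: 2 * 0.022 * 0.978 = 0.043032
Locus 9: 2 * 0.145 * 0.855 = 0.24795
Locus 10: 2 * 0.177 * 0.823 = 0.291342
RMP = 2.978e-10

2.978e-10


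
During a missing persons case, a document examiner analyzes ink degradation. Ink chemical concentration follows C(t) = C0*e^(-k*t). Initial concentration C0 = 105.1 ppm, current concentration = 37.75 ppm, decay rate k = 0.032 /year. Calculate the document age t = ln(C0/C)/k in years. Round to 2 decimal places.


Document age estimation:
C0/C = 105.1 / 37.75 = 2.784106
ln(C0/C) = 1.023927
t = 1.023927 / 0.032 = 32.00 years

32.00


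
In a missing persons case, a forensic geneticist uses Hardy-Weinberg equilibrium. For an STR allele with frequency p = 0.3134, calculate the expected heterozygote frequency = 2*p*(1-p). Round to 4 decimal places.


Hardy-Weinberg heterozygote frequency:
q = 1 - p = 1 - 0.3134 = 0.6866
2pq = 2 * 0.3134 * 0.6866 = 0.4304

0.4304


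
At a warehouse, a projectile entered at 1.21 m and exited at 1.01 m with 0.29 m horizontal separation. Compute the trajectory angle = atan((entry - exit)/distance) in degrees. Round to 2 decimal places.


Bullet trajectory angle:
Height difference = 1.21 - 1.01 = 0.2 m
angle = atan(0.2 / 0.29)
angle = atan(0.689655)
angle = 34.59 degrees

34.59


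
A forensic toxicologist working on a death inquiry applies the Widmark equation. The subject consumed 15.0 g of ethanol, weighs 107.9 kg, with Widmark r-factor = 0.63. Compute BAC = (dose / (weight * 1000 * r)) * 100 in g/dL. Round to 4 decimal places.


Applying the Widmark formula:
BAC = (dose_g / (body_wt * 1000 * r)) * 100
Denominator = 107.9 * 1000 * 0.63 = 67977
BAC = (15.0 / 67977) * 100
BAC = 0.0221 g/dL

0.0221


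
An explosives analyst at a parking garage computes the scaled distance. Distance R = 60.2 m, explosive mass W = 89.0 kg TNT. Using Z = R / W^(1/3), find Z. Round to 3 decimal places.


Scaled distance calculation:
W^(1/3) = 89.0^(1/3) = 4.464745
Z = R / W^(1/3) = 60.2 / 4.464745
Z = 13.483 m/kg^(1/3)

13.483


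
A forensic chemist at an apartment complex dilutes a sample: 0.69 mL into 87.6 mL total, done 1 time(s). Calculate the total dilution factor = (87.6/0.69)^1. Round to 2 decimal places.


Dilution factor calculation:
Single dilution = V_total / V_sample = 87.6 / 0.69 ≈ 126.956522
Number of dilutions = 1
Total DF = (87.6 / 0.69)^1 (full precision, rounded at the end) = 126.96

126.96


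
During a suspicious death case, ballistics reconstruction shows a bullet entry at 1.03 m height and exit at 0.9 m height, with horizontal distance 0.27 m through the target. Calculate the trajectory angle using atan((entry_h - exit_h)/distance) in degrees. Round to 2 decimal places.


Bullet trajectory angle:
Height difference = 1.03 - 0.9 = 0.13 m
angle = atan(0.13 / 0.27)
angle = atan(0.481481)
angle = 25.71 degrees

25.71


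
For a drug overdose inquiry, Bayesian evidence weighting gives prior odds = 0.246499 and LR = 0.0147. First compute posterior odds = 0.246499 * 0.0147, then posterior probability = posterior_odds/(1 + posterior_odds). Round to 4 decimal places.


Bayesian evidence evaluation:
Posterior odds = prior_odds * LR = 0.246499 * 0.0147 = 0.003623535
Posterior probability = posterior_odds / (1 + posterior_odds)
= 0.003623535 / (1 + 0.003623535)
= 0.003623535 / 1.003623535
= 0.0036

0.0036


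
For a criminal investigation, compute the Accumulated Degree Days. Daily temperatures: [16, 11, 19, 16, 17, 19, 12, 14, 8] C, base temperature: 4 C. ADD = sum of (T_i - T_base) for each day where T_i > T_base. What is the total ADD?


Computing ADD day by day:
Day 1: max(0, 16 - 4) = 12
Day 2: max(0, 11 - 4) = 7
Day 3: max(0, 19 - 4) = 15
Day 4: max(0, 16 - 4) = 12
Day 5: max(0, 17 - 4) = 13
Day 6: max(0, 19 - 4) = 15
Day 7: max(0, 12 - 4) = 8
Day 8: max(0, 14 - 4) = 10
Day 9: max(0, 8 - 4) = 4
Total ADD = 96

96


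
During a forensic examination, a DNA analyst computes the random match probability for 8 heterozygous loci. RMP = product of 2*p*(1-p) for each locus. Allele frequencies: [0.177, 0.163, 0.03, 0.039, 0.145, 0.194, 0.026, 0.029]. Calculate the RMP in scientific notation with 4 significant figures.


Computing RMP for 8 loci:
Locus 1: 2 * 0.177 * 0.823 = 0.291342
Locus 2: 2 * 0.163 * 0.837 = 0.272862
Locus 3: 2 * 0.03 * 0.97 = 0.0582
Locus 4: 2 * 0.039 * 0.961 = 0.074958
Locus 5: 2 * 0.145 * 0.855 = 0.24795
Locus 6: 2 * 0.194 * 0.806 = 0.312728
Locus 7: 2 * 0.026 * 0.974 = 0.050648
Locus 8: 2 * 0.029 * 0.971 = 0.056318
RMP = 7.671e-08

7.671e-08


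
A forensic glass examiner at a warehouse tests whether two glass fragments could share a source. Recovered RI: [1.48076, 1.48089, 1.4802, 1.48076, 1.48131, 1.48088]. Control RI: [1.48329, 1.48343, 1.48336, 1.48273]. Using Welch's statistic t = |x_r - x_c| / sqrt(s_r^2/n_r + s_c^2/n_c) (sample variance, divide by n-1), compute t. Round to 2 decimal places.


Welch's t-criterion for glass RI comparison:
Recovered mean = sum / n_r = 8.8848 / 6 = 1.4808
Control mean = sum / n_c = 5.93281 / 4 = 1.4832025
Recovered sample variance s_r^2 = 1.2756e-07
Control sample variance s_c^2 = 1.02492e-07
Welch SE (unpooled) = sqrt(s_r^2/n_r + s_c^2/n_c) = sqrt(2.126e-08 + 2.56229e-08) = sqrt(4.68829e-08) = 0.000216525
|mean_r - mean_c| = 0.0024025
t = 0.0024025 / 0.000216525 = 11.10

11.10


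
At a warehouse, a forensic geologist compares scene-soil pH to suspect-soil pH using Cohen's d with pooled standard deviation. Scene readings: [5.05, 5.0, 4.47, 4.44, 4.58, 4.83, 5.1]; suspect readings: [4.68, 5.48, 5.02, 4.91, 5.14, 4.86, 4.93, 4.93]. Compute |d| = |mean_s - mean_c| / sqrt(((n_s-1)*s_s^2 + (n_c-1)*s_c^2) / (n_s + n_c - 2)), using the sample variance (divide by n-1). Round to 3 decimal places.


Pooled-variance Cohen's d for soil pH comparison:
Scene mean = 33.47 / 7 = 4.781429
Suspect mean = 39.95 / 8 = 4.99375
Scene sample variance s_s^2 = 0.079648
Suspect sample variance s_c^2 = 0.055713
Pooled variance = ((n_s-1)*s_s^2 + (n_c-1)*s_c^2) / (n_s + n_c - 2) = 0.066759
Pooled SD = sqrt(0.066759) = 0.258378
Mean difference = -0.212321
|d| = |-0.212321| / 0.258378 = 0.822

0.822


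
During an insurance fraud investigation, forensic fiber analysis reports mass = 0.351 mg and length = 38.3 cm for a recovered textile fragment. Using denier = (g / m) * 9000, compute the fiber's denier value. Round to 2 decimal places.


Denier calculation:
Mass in grams = 0.351 mg / 1000 = 0.000351 g
Length in meters = 38.3 cm / 100 = 0.383 m
Linear density = mass / length = 0.000351 / 0.383 = 0.00091645 g/m
Denier = (g/m) * 9000 = 0.00091645 * 9000 = 8.25

8.25


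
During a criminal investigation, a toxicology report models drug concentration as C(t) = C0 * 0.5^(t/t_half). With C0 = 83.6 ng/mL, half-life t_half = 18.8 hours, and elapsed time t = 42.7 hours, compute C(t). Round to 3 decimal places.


Drug concentration decay:
Number of half-lives = t / t_half = 42.7 / 18.8 = 2.271277
Decay factor = 0.5^2.271277 = 0.20714645
C(t) = 83.6 * 0.20714645 = 17.317 ng/mL

17.317


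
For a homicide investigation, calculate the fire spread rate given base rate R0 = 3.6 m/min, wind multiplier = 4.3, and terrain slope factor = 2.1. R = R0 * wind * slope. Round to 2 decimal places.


Fire spread rate calculation:
R = R0 * wind_factor * slope_factor
= 3.6 * 4.3 * 2.1
= 15.48 * 2.1
= 32.51 m/min

32.51


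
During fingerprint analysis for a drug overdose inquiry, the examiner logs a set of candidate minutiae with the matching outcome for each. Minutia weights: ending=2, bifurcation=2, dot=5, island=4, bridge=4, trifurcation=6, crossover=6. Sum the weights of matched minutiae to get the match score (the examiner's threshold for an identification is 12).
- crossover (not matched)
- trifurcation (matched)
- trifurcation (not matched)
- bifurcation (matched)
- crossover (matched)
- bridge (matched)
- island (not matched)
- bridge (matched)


Weighted minutiae match score:
  crossover: not matched, +0
  trifurcation: matched, +6 (running total 6)
  trifurcation: not matched, +0
  bifurcation: matched, +2 (running total 8)
  crossover: matched, +6 (running total 14)
  bridge: matched, +4 (running total 18)
  island: not matched, +0
  bridge: matched, +4 (running total 22)
Total score = 22
Threshold = 12; verdict = identification

22


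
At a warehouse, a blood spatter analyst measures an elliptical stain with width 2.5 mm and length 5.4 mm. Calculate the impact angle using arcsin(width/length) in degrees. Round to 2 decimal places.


Blood spatter impact angle calculation:
width / length = 2.5 / 5.4 = 0.462963
angle = arcsin(0.462963)
angle = 27.58 degrees

27.58


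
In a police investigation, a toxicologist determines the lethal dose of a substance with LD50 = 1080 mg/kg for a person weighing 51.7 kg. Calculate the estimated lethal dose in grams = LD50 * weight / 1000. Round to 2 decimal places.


Lethal dose calculation:
Lethal dose = LD50 * body_weight / 1000
= 1080 * 51.7 / 1000
= 55836 / 1000
= 55.84 g

55.84


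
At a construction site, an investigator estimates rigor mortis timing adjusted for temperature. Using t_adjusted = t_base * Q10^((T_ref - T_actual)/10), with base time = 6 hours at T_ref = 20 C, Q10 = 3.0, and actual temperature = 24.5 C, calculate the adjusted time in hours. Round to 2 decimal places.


Rigor mortis time adjustment:
Exponent = (T_ref - T_actual) / 10 = (20 - 24.5) / 10 = -0.45
Q10 factor = 3.0^-0.45 = 0.60995
t_adjusted = 6 * 0.60995 = 3.66 hours

3.66


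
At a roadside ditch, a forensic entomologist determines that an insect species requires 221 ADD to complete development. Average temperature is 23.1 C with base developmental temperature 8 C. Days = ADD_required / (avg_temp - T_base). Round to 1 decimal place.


Insect development time:
Effective temperature = avg_temp - T_base = 23.1 - 8 = 15.1 C
Days = ADD / effective_temp = 221 / 15.1 = 14.6 days

14.6


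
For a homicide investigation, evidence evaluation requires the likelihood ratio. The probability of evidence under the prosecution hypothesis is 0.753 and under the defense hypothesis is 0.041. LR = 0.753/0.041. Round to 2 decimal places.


Likelihood ratio calculation:
LR = P(E|Hp) / P(E|Hd)
LR = 0.753 / 0.041
LR = 18.37

18.37


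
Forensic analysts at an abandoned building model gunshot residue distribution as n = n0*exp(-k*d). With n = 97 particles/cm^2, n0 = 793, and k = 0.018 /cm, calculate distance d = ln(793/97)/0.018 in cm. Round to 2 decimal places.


GSR distance calculation:
n0/n = 793 / 97 = 8.175258
ln(n0/n) = 2.101112
d = 2.101112 / 0.018 = 116.73 cm

116.73


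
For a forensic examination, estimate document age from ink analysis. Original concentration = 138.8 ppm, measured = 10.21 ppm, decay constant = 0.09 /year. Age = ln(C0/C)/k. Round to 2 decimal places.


Document age estimation:
C0/C = 138.8 / 10.21 = 13.594515
ln(C0/C) = 2.609666
t = 2.609666 / 0.09 = 29.00 years

29.00


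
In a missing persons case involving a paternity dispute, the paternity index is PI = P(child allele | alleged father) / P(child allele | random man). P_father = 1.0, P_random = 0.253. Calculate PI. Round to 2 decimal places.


Paternity Index calculation:
PI = P(allele|father) / P(allele|random)
PI = 1.0 / 0.253
PI = 3.95

3.95


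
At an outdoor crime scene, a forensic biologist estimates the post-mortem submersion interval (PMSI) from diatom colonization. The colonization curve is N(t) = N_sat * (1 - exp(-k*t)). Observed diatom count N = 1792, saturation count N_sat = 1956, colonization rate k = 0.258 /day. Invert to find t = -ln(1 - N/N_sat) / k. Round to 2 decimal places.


PMSI from diatom colonization curve:
N / N_sat = 1792 / 1956 = 0.916155
1 - N/N_sat = 0.083845
ln(1 - N/N_sat) = -2.478785
t = -ln(1 - N/N_sat) / k = -(-2.478785) / 0.258 = 9.61 days

9.61


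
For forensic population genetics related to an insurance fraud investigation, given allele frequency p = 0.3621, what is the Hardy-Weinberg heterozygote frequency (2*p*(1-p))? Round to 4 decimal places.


Hardy-Weinberg heterozygote frequency:
q = 1 - p = 1 - 0.3621 = 0.6379
2pq = 2 * 0.3621 * 0.6379 = 0.4620

0.4620


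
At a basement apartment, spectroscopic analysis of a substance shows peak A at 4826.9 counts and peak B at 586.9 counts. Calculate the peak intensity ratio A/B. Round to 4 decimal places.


Spectral peak ratio:
Peak A = 4826.9 counts
Peak B = 586.9 counts
Ratio = 4826.9 / 586.9 = 8.2244

8.2244


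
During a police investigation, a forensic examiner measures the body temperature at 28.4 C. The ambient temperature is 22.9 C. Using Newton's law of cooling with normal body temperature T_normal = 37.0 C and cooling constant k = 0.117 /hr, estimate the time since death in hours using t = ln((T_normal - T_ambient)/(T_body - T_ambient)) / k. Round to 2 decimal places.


Using Newton's law of cooling:
t = ln((T_normal - T_ambient) / (T_body - T_ambient)) / k
T_normal - T_ambient = 14.1
T_body - T_ambient = 5.5
Ratio = 2.563636
ln(ratio) = 0.941427
t = 0.941427 / 0.117 = 8.05 hours

8.05


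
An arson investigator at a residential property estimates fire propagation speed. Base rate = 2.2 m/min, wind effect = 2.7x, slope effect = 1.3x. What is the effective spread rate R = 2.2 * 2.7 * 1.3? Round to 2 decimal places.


Fire spread rate calculation:
R = R0 * wind_factor * slope_factor
= 2.2 * 2.7 * 1.3
= 5.94 * 1.3
= 7.72 m/min

7.72


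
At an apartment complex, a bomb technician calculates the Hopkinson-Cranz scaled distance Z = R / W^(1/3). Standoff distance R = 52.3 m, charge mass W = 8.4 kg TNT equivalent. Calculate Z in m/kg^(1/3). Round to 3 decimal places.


Scaled distance calculation:
W^(1/3) = 8.4^(1/3) = 2.032793
Z = R / W^(1/3) = 52.3 / 2.032793
Z = 25.728 m/kg^(1/3)

25.728


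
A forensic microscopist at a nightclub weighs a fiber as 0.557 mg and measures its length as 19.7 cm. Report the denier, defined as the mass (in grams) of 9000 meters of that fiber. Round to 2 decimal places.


Denier calculation:
Mass in grams = 0.557 mg / 1000 = 0.000557 g
Length in meters = 19.7 cm / 100 = 0.197 m
Linear density = mass / length = 0.000557 / 0.197 = 0.00282741 g/m
Denier = (g/m) * 9000 = 0.00282741 * 9000 = 25.45

25.45


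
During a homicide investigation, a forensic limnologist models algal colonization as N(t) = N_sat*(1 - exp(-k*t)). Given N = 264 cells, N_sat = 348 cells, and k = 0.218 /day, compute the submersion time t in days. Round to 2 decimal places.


PMSI from diatom colonization curve:
N / N_sat = 264 / 348 = 0.758621
1 - N/N_sat = 0.241379
ln(1 - N/N_sat) = -1.421387
t = -ln(1 - N/N_sat) / k = -(-1.421387) / 0.218 = 6.52 days

6.52


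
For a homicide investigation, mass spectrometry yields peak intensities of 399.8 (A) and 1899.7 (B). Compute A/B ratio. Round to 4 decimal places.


Spectral peak ratio:
Peak A = 399.8 counts
Peak B = 1899.7 counts
Ratio = 399.8 / 1899.7 = 0.2105

0.2105


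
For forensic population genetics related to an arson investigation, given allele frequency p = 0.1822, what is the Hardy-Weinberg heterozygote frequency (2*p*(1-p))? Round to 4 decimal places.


Hardy-Weinberg heterozygote frequency:
q = 1 - p = 1 - 0.1822 = 0.8178
2pq = 2 * 0.1822 * 0.8178 = 0.2980

0.2980


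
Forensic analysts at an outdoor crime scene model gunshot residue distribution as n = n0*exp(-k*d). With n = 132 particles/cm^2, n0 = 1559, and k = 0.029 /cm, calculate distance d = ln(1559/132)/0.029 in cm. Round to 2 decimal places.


GSR distance calculation:
n0/n = 1559 / 132 = 11.810606
ln(n0/n) = 2.468998
d = 2.468998 / 0.029 = 85.14 cm

85.14


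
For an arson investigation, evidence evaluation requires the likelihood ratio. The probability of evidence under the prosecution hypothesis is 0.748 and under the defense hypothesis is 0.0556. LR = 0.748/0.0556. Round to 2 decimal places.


Likelihood ratio calculation:
LR = P(E|Hp) / P(E|Hd)
LR = 0.748 / 0.0556
LR = 13.45

13.45


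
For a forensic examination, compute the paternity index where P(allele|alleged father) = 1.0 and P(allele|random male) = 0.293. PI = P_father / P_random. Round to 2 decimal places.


Paternity Index calculation:
PI = P(allele|father) / P(allele|random)
PI = 1.0 / 0.293
PI = 3.41

3.41


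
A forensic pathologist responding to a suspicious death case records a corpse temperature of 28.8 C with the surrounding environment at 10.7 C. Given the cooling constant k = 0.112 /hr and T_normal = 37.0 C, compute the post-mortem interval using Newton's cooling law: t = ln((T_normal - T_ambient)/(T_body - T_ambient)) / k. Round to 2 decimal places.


Using Newton's law of cooling:
t = ln((T_normal - T_ambient) / (T_body - T_ambient)) / k
T_normal - T_ambient = 26.3
T_body - T_ambient = 18.1
Ratio = 1.453039
ln(ratio) = 0.373657
t = 0.373657 / 0.112 = 3.34 hours

3.34


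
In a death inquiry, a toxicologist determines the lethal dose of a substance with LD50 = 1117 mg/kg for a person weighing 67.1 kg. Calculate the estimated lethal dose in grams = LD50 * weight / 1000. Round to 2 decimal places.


Lethal dose calculation:
Lethal dose = LD50 * body_weight / 1000
= 1117 * 67.1 / 1000
= 74950.7 / 1000
= 74.95 g

74.95


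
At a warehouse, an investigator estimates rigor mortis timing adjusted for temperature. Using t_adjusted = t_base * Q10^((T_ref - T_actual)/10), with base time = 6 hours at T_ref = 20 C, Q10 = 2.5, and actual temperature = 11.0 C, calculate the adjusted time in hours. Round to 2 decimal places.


Rigor mortis time adjustment:
Exponent = (T_ref - T_actual) / 10 = (20 - 11.0) / 10 = 0.9
Q10 factor = 2.5^0.9 = 2.28111
t_adjusted = 6 * 2.28111 = 13.69 hours

13.69


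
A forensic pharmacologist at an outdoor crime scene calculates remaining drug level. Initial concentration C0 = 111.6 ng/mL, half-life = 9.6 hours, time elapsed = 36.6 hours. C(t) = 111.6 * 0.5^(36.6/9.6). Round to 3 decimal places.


Drug concentration decay:
Number of half-lives = t / t_half = 36.6 / 9.6 = 3.8125
Decay factor = 0.5^3.8125 = 0.07117429
C(t) = 111.6 * 0.07117429 = 7.943 ng/mL

7.943


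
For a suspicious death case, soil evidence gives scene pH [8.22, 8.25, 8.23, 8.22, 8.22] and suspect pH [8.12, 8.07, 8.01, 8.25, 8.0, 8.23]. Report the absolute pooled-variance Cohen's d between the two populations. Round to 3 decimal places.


Pooled-variance Cohen's d for soil pH comparison:
Scene mean = 41.14 / 5 = 8.228
Suspect mean = 48.68 / 6 = 8.113333
Scene sample variance s_s^2 = 0.00017
Suspect sample variance s_c^2 = 0.011547
Pooled variance = ((n_s-1)*s_s^2 + (n_c-1)*s_c^2) / (n_s + n_c - 2) = 0.00649
Pooled SD = sqrt(0.00649) = 0.080561
Mean difference = 0.114667
|d| = |0.114667| / 0.080561 = 1.423

1.423


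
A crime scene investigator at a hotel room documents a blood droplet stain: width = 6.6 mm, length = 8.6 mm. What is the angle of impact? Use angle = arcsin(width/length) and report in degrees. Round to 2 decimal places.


Blood spatter impact angle calculation:
width / length = 6.6 / 8.6 = 0.767442
angle = arcsin(0.767442)
angle = 50.12 degrees

50.12


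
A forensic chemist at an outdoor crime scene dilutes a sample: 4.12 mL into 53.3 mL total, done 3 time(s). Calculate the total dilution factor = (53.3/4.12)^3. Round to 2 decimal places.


Dilution factor calculation:
Single dilution = V_total / V_sample = 53.3 / 4.12 ≈ 12.936893
Number of dilutions = 3
Total DF = (53.3 / 4.12)^3 (full precision, rounded at the end) = 2165.16

2165.16


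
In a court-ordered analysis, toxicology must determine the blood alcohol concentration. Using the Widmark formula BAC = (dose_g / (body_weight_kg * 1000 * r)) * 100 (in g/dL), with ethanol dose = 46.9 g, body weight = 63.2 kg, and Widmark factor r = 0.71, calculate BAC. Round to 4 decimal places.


Applying the Widmark formula:
BAC = (dose_g / (body_wt * 1000 * r)) * 100
Denominator = 63.2 * 1000 * 0.71 = 44872
BAC = (46.9 / 44872) * 100
BAC = 0.1045 g/dL

0.1045


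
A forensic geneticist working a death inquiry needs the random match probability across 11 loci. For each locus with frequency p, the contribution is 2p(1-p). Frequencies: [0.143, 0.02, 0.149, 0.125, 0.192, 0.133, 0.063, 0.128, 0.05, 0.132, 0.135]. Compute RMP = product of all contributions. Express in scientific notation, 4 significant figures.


Computing RMP for 11 loci:
Locus 1: 2 * 0.143 * 0.857 = 0.245102
Locus 2: 2 * 0.02 * 0.98 = 0.0392
Locus 3: 2 * 0.149 * 0.851 = 0.253598
Locus 4: 2 * 0.125 * 0.875 = 0.21875
Locus 5: 2 * 0.192 * 0.808 = 0.310272
Locus 6: 2 * 0.133 * 0.867 = 0.230622
Locus 7: 2 * 0.063 * 0.937 = 0.118062
Locus 8: 2 * 0.128 * 0.872 = 0.223232
Locus 9: 2 * 0.05 * 0.95 = 0.095
Locus 10: 2 * 0.132 * 0.868 = 0.229152
Locus 11: 2 * 0.135 * 0.865 = 0.23355
RMP = 5.111e-09

5.111e-09


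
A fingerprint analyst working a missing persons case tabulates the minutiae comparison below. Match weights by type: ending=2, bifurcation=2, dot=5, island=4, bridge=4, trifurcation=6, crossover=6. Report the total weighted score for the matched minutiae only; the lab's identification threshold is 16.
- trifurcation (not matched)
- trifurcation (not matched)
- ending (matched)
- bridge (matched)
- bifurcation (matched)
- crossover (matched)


Weighted minutiae match score:
  trifurcation: not matched, +0
  trifurcation: not matched, +0
  ending: matched, +2 (running total 2)
  bridge: matched, +4 (running total 6)
  bifurcation: matched, +2 (running total 8)
  crossover: matched, +6 (running total 14)
Total score = 14
Threshold = 16; verdict = inconclusive

14


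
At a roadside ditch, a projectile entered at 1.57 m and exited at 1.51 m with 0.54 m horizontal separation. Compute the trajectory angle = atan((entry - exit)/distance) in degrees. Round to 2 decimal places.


Bullet trajectory angle:
Height difference = 1.57 - 1.51 = 0.06 m
angle = atan(0.06 / 0.54)
angle = atan(0.111111)
angle = 6.34 degrees

6.34


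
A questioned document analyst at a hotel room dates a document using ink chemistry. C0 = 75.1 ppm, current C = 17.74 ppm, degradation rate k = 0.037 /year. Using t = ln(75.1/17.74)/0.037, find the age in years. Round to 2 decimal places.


Document age estimation:
C0/C = 75.1 / 17.74 = 4.233371
ln(C0/C) = 1.442999
t = 1.442999 / 0.037 = 39.00 years

39.00


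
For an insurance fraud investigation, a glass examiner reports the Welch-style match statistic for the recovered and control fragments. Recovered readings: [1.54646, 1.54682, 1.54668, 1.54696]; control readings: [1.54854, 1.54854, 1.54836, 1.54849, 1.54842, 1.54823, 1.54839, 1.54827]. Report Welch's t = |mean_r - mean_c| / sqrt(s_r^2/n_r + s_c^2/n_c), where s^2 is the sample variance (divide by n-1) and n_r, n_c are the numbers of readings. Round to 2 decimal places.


Welch's t-criterion for glass RI comparison:
Recovered mean = sum / n_r = 6.18692 / 4 = 1.54673
Control mean = sum / n_c = 12.38724 / 8 = 1.548405
Recovered sample variance s_r^2 = 4.54667e-08
Control sample variance s_c^2 = 1.35714e-08
Welch SE (unpooled) = sqrt(s_r^2/n_r + s_c^2/n_c) = sqrt(1.13667e-08 + 1.69643e-09) = sqrt(1.30631e-08) = 0.000114294
|mean_r - mean_c| = 0.001675
t = 0.001675 / 0.000114294 = 14.66

14.66


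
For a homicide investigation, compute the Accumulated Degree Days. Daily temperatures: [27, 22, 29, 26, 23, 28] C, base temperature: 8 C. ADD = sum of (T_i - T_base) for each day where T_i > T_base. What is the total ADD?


Computing ADD day by day:
Day 1: max(0, 27 - 8) = 19
Day 2: max(0, 22 - 8) = 14
Day 3: max(0, 29 - 8) = 21
Day 4: max(0, 26 - 8) = 18
Day 5: max(0, 23 - 8) = 15
Day 6: max(0, 28 - 8) = 20
Total ADD = 107

107


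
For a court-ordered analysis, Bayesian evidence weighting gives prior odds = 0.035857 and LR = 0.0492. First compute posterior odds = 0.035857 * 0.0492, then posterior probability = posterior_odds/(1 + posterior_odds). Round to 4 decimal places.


Bayesian evidence evaluation:
Posterior odds = prior_odds * LR = 0.035857 * 0.0492 = 0.001764164
Posterior probability = posterior_odds / (1 + posterior_odds)
= 0.001764164 / (1 + 0.001764164)
= 0.001764164 / 1.001764164
= 0.0018

0.0018


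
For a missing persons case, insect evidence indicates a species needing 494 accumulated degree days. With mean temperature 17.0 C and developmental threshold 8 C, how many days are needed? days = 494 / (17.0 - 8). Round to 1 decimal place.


Insect development time:
Effective temperature = avg_temp - T_base = 17.0 - 8 = 9.0 C
Days = ADD / effective_temp = 494 / 9.0 = 54.9 days

54.9


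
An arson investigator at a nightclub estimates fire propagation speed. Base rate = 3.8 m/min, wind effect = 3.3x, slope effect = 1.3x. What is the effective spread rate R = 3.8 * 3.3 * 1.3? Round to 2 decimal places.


Fire spread rate calculation:
R = R0 * wind_factor * slope_factor
= 3.8 * 3.3 * 1.3
= 12.54 * 1.3
= 16.30 m/min

16.30


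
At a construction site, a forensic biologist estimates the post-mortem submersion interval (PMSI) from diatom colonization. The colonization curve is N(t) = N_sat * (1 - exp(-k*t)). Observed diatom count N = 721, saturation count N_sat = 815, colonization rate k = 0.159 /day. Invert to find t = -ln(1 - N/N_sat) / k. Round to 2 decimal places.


PMSI from diatom colonization curve:
N / N_sat = 721 / 815 = 0.884663
1 - N/N_sat = 0.115337
ln(1 - N/N_sat) = -2.159897
t = -ln(1 - N/N_sat) / k = -(-2.159897) / 0.159 = 13.58 days

13.58


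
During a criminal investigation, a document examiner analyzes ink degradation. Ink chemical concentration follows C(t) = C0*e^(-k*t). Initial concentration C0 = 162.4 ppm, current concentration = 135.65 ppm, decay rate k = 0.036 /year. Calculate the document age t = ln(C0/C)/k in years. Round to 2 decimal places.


Document age estimation:
C0/C = 162.4 / 135.65 = 1.197199
ln(C0/C) = 0.179985
t = 0.179985 / 0.036 = 5.00 years

5.00


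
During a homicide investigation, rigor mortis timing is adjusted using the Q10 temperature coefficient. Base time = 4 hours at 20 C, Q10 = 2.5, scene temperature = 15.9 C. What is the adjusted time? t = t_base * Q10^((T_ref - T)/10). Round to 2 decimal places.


Rigor mortis time adjustment:
Exponent = (T_ref - T_actual) / 10 = (20 - 15.9) / 10 = 0.41
Q10 factor = 2.5^0.41 = 1.45598
t_adjusted = 4 * 1.45598 = 5.82 hours

5.82


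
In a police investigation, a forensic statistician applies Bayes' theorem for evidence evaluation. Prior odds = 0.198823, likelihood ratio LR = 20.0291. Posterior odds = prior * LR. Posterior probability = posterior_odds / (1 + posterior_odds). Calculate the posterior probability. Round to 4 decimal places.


Bayesian evidence evaluation:
Posterior odds = prior_odds * LR = 0.198823 * 20.0291 = 3.982246
Posterior probability = posterior_odds / (1 + posterior_odds)
= 3.982246 / (1 + 3.982246)
= 3.982246 / 4.982246
= 0.7993

0.7993


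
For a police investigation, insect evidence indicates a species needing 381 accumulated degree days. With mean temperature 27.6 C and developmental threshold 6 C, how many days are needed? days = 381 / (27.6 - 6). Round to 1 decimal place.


Insect development time:
Effective temperature = avg_temp - T_base = 27.6 - 6 = 21.6 C
Days = ADD / effective_temp = 381 / 21.6 = 17.6 days

17.6


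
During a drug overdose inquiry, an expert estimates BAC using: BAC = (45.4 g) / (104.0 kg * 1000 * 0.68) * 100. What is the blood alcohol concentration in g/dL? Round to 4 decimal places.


Applying the Widmark formula:
BAC = (dose_g / (body_wt * 1000 * r)) * 100
Denominator = 104.0 * 1000 * 0.68 = 70720
BAC = (45.4 / 70720) * 100
BAC = 0.0642 g/dL

0.0642


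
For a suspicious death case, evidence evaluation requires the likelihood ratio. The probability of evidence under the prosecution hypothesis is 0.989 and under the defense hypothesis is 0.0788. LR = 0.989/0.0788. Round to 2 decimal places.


Likelihood ratio calculation:
LR = P(E|Hp) / P(E|Hd)
LR = 0.989 / 0.0788
LR = 12.55

12.55


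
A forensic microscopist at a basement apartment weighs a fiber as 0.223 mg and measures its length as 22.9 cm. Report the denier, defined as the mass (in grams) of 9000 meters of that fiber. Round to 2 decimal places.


Denier calculation:
Mass in grams = 0.223 mg / 1000 = 0.000223 g
Length in meters = 22.9 cm / 100 = 0.229 m
Linear density = mass / length = 0.000223 / 0.229 = 0.0009738 g/m
Denier = (g/m) * 9000 = 0.0009738 * 9000 = 8.76

8.76


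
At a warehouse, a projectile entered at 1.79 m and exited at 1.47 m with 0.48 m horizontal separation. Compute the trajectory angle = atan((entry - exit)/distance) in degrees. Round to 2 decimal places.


Bullet trajectory angle:
Height difference = 1.79 - 1.47 = 0.32 m
angle = atan(0.32 / 0.48)
angle = atan(0.666667)
angle = 33.69 degrees

33.69


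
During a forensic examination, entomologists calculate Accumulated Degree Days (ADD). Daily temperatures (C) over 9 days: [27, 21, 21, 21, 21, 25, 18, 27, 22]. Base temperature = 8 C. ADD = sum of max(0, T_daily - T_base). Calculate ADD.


Computing ADD day by day:
Day 1: max(0, 27 - 8) = 19
Day 2: max(0, 21 - 8) = 13
Day 3: max(0, 21 - 8) = 13
Day 4: max(0, 21 - 8) = 13
Day 5: max(0, 21 - 8) = 13
Day 6: max(0, 25 - 8) = 17
Day 7: max(0, 18 - 8) = 10
Day 8: max(0, 27 - 8) = 19
Day 9: max(0, 22 - 8) = 14
Total ADD = 131

131


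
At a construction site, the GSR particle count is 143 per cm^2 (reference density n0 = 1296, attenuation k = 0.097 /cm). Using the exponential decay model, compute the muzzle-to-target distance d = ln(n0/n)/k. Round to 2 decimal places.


GSR distance calculation:
n0/n = 1296 / 143 = 9.062937
ln(n0/n) = 2.204193
d = 2.204193 / 0.097 = 22.72 cm

22.72


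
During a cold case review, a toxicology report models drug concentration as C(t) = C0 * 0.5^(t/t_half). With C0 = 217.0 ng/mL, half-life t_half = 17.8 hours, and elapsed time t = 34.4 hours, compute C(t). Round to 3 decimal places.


Drug concentration decay:
Number of half-lives = t / t_half = 34.4 / 17.8 = 1.932584
Decay factor = 0.5^1.932584 = 0.26195956
C(t) = 217.0 * 0.26195956 = 56.845 ng/mL

56.845


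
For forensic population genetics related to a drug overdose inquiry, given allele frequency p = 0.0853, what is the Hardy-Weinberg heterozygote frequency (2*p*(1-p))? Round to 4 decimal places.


Hardy-Weinberg heterozygote frequency:
q = 1 - p = 1 - 0.0853 = 0.9147
2pq = 2 * 0.0853 * 0.9147 = 0.1560

0.1560


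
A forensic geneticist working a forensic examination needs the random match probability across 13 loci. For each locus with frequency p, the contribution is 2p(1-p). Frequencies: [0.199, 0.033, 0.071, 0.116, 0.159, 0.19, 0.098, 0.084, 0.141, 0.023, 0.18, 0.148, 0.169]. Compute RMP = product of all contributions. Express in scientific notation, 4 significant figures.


Computing RMP for 13 loci:
Locus 1: 2 * 0.199 * 0.801 = 0.318798
Locus 2: 2 * 0.033 * 0.967 = 0.063822
Locus 3: 2 * 0.071 * 0.929 = 0.131918
Locus 4: 2 * 0.116 * 0.884 = 0.205088
Locus 5: 2 * 0.159 * 0.841 = 0.267438
Locus 6: 2 * 0.19 * 0.81 = 0.3078
Locus 7: 2 * 0.098 * 0.902 = 0.176792
Locus 8: 2 * 0.084 * 0.916 = 0.153888
Locus 9: 2 * 0.141 * 0.859 = 0.242238
Locus 10: 2 * 0.023 * 0.977 = 0.044942
Locus 11: 2 * 0.18 * 0.82 = 0.2952
Locus 12: 2 * 0.148 * 0.852 = 0.252192
Locus 13: 2 * 0.169 * 0.831 = 0.280878
RMP = 2.806e-10

2.806e-10


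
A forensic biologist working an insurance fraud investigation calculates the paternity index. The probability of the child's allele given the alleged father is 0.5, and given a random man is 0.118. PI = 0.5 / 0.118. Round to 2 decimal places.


Paternity Index calculation:
PI = P(allele|father) / P(allele|random)
PI = 0.5 / 0.118
PI = 4.24

4.24
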